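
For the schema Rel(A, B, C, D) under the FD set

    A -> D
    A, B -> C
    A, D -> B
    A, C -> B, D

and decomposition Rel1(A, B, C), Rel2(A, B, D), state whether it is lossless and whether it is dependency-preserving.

Lossless test: (A, B)⁺ = {A, B, C, D}, which contains all of one fragment — lossless.
Dependency preservation: A, C → B, D is not contained in any single fragment, but the restricted closure of its left-hand side across the fragments still reaches the right-hand side; the remaining FDs each lie inside some fragment. All dependencies are preserved.

lossless and dependency-preserving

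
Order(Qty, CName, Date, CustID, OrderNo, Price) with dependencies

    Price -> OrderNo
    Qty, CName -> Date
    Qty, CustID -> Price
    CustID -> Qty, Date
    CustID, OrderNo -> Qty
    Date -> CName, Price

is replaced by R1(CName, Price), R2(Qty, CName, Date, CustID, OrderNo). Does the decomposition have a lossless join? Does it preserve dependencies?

Lossless test: (CName)⁺ = {CName}, which is a superkey of neither fragment — lossy.
Dependency preservation: the restricted closure of {Price} across the fragments never reaches {OrderNo}, so Price → OrderNo cannot be enforced without a join — not preserved.

lossy and not dependency-preserving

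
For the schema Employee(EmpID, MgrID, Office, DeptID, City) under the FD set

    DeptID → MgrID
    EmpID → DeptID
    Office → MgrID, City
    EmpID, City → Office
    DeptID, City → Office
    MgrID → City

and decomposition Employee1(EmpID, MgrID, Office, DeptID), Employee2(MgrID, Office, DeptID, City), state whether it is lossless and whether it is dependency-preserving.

Lossless test: (MgrID, Office, DeptID)⁺ = {MgrID, Office, DeptID, City}, which contains all of one fragment — lossless.
Dependency preservation: EmpID, City → Office is not contained in any single fragment, but the restricted closure of its left-hand side across the fragments still reaches the right-hand side; the remaining FDs each lie inside some fragment. All dependencies are preserved.

lossless and dependency-preserving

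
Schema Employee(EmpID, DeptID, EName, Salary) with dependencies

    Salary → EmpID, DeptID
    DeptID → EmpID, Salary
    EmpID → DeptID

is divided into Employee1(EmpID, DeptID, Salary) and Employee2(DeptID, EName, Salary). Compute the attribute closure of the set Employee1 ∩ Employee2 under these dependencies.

Employee1 ∩ Employee2 = {DeptID, Salary}.
Salary → EmpID, DeptID applies, adding EmpID
Closure: {EmpID, DeptID, Salary}.

EmpID, DeptID, Salary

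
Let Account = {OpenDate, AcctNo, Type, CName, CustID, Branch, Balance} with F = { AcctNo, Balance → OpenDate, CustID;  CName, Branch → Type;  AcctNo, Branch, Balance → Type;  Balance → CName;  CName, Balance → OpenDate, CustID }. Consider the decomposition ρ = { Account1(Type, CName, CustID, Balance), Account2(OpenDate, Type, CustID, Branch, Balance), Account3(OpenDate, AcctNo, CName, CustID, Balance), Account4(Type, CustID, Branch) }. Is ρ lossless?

Chase test. Columns are OpenDate, AcctNo, Type, CName, CustID, Branch, Balance; row i has aⱼ where attribute j ∈ Accounti, else bᵢⱼ.
Initial tableau (one row per fragment):
  row 1: b11 b12 a3 a4 a5 b16 a7
  row 2: a1 b22 a3 b24 a5 a6 a7
  row 3: a1 a2 b33 a4 a5 b36 a7
  row 4: b41 b42 a3 b44 a5 a6 b47
Rows 1 and 2 agree on Balance; apply Balance→CName and equate their CName entries.
Rows 1 and 2 agree on CName, Balance; apply CName, Balance→OpenDate, CustID and equate their OpenDate, CustID entries.
No row becomes fully distinguished — the join is lossy.

No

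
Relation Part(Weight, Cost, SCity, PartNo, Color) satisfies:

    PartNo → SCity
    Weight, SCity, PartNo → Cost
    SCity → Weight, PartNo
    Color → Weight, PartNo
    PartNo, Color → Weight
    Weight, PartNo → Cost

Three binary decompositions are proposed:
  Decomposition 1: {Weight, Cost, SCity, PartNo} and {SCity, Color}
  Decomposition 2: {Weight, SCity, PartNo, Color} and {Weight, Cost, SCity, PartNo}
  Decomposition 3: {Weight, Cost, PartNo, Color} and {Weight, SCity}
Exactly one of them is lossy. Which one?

Decomposition 1: common = {SCity}, closure = {Weight, Cost, SCity, PartNo} → lossless.
Decomposition 2: common = {Weight, SCity, PartNo}, closure = {Weight, Cost, SCity, PartNo} → lossless.
Decomposition 3: common = {Weight}, closure = {Weight} → lossy.

Decomposition 3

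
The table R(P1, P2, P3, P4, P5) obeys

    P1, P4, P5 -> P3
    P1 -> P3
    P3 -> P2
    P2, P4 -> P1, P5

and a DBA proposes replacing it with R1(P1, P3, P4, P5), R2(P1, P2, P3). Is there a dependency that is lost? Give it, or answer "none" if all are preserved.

Check P2, P4 → P1, P5: no single fragment contains all of {P1, P2, P4, P5}, and the restricted closure of {P2, P4} across the fragments never reaches {P1, P5}.
P1, P4, P5 → P3 is preserved.
P1 → P3 is preserved.
P3 → P2 is preserved.

P2, P4 -> P1, P5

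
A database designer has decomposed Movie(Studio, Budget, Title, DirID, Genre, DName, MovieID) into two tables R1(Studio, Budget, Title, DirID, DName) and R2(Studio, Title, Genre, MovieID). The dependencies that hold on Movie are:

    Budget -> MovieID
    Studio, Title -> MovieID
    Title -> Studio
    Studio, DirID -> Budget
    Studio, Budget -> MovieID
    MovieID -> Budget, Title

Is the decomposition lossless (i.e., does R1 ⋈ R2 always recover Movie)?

No

Common attributes: R1 ∩ R2 = {Studio, Title}.
Closure of {Studio, Title}: Studio, Title → MovieID applies, adding MovieID; MovieID → Budget, Title applies, adding Budget. So (Studio, Title)⁺ = {Studio, Budget, Title, MovieID}.
The closure contains neither all of R1 = {Studio, Budget, Title, DirID, DName} nor all of R2 = {Studio, Title, Genre, MovieID}, so the common attributes are not a superkey of either fragment. The join is lossy.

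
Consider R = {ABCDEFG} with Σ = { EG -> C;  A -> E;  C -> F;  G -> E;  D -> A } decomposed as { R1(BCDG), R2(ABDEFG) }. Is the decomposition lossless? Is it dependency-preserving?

lossless but not dependency-preserving

Lossless test: (BDG)⁺ = {ABCDEFG}, which contains all of one fragment — lossless.
Dependency preservation: the restricted closure of {C} across the fragments never reaches {F}, so C → F cannot be enforced without a join — not preserved.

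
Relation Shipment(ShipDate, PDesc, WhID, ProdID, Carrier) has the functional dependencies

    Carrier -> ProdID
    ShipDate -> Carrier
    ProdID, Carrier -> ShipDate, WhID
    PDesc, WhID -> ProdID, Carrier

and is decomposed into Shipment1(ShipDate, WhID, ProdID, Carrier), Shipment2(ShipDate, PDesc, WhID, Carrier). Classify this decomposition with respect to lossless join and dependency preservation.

Lossless test: (ShipDate, WhID, Carrier)⁺ = {ShipDate, WhID, ProdID, Carrier}, which contains all of one fragment — lossless.
Dependency preservation: PDesc, WhID → ProdID, Carrier is not contained in any single fragment, but the restricted closure of its left-hand side across the fragments still reaches the right-hand side; the remaining FDs each lie inside some fragment. All dependencies are preserved.

lossless and dependency-preserving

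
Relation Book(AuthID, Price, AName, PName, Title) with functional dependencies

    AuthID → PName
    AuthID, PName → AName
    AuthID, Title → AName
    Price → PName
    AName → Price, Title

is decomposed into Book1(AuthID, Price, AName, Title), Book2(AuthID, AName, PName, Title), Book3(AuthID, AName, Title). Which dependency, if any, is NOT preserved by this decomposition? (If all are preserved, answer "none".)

Check Price → PName: no single fragment contains all of {Price, PName}, and the restricted closure of {Price} across the fragments never reaches {PName}.
AuthID → PName is preserved.
AuthID, PName → AName is preserved.
AuthID, Title → AName is preserved.
AName → Price, Title is preserved.

Price → PName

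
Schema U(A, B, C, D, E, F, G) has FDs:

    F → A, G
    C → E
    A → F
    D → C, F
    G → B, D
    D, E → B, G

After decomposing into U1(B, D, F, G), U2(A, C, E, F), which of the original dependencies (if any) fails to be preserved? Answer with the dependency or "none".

F → A, G: restricted closure across fragments reaches A, G.
C → E lies within U2.
A → F lies within U2.
D → C, F: restricted closure across fragments reaches C, F.
G → B, D lies within U1.
D, E → B, G: restricted closure across fragments reaches B, G.
Every dependency is enforceable on the fragments, so the decomposition is dependency-preserving.

none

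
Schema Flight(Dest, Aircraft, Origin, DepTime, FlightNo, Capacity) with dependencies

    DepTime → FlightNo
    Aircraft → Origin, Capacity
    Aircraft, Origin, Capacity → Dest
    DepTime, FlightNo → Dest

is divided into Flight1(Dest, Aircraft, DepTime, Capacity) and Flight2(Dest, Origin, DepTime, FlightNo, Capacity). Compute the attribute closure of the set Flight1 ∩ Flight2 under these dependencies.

Flight1 ∩ Flight2 = {Dest, DepTime, Capacity}.
DepTime → FlightNo applies, adding FlightNo
Closure: {Dest, DepTime, FlightNo, Capacity}.

Dest, DepTime, FlightNo, Capacity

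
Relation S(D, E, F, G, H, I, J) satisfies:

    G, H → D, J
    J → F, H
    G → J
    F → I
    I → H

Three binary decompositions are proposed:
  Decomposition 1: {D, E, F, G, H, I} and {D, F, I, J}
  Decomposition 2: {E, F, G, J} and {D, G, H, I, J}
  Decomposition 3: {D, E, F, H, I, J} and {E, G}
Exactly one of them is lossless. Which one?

Decomposition 2

Decomposition 1: common = {D, F, I}, closure = {D, F, H, I} → lossy.
Decomposition 2: common = {G, J}, closure = {D, F, G, H, I, J} → lossless.
Decomposition 3: common = {E}, closure = {E} → lossy.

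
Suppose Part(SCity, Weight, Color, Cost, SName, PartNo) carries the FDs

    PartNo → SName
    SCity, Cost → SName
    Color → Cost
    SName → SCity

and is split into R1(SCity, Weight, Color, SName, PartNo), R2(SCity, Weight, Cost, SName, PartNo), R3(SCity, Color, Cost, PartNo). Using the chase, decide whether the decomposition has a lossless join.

Chase test. Columns are SCity, Weight, Color, Cost, SName, PartNo; row i has aⱼ where attribute j ∈ Ri, else bᵢⱼ.
Initial tableau (one row per fragment):
  row 1: a1 a2 a3 b14 a5 a6
  row 2: a1 a2 b23 a4 a5 a6
  row 3: a1 b32 a3 a4 b35 a6
Rows 1 and 3 agree on PartNo; apply PartNo→SName and equate their SName entries.
Rows 1 and 3 agree on Color; apply Color→Cost and equate their Cost entries.
Row 1 is now all distinguished symbols — the join is lossless.

Yes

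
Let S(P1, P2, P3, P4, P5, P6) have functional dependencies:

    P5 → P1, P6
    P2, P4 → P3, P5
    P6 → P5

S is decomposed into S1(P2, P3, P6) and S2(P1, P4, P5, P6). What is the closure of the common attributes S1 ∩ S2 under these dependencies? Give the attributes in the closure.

S1 ∩ S2 = {P6}.
P6 → P5 applies, adding P5
P5 → P1, P6 applies, adding P1
Closure: {P1, P5, P6}.

P1, P5, P6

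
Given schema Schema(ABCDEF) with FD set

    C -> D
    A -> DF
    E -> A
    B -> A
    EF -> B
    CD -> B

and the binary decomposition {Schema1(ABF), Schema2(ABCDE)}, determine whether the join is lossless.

Common attributes: Schema1 ∩ Schema2 = {AB}.
Closure of {AB}: A → DF applies, adding DF. So (AB)⁺ = {ABDF}.
This closure contains every attribute of Schema1, so Schema1 ∩ Schema2 → Schema1. The join is lossless.

Yes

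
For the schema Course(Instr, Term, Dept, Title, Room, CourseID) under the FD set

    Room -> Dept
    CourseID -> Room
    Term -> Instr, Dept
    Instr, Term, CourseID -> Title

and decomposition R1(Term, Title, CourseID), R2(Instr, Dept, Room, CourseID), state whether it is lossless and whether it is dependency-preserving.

lossy and not dependency-preserving

Lossless test: (CourseID)⁺ = {Dept, Room, CourseID}, which is a superkey of neither fragment — lossy.
Dependency preservation: the restricted closure of {Term} across the fragments never reaches {Instr, Dept}, so Term → Instr, Dept cannot be enforced without a join — not preserved.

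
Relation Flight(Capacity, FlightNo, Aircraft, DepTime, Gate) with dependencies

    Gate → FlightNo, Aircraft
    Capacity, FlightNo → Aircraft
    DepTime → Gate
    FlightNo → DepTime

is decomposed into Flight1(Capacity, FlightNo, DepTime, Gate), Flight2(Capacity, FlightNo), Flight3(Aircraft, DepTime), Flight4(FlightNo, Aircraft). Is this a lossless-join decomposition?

Chase test. Columns are Capacity, FlightNo, Aircraft, DepTime, Gate; row i has aⱼ where attribute j ∈ Flighti, else bᵢⱼ.
Initial tableau (one row per fragment):
  row 1: a1 a2 b13 a4 a5
  row 2: a1 a2 b23 b24 b25
  row 3: b31 b32 a3 a4 b35
  row 4: b41 a2 a3 b44 b45
Rows 1 and 2 agree on Capacity, FlightNo; apply Capacity, FlightNo→Aircraft and equate their Aircraft entries.
Rows 1 and 3 agree on DepTime; apply DepTime→Gate and equate their Gate entries.
Rows 1 and 2 agree on FlightNo; apply FlightNo→DepTime and equate their DepTime entries.
Rows 1 and 4 agree on FlightNo; apply FlightNo→DepTime and equate their DepTime entries.
Rows 1 and 3 agree on Gate; apply Gate→FlightNo, Aircraft and equate their FlightNo, Aircraft entries.
Rows 1 and 2 agree on DepTime; apply DepTime→Gate and equate their Gate entries.
Rows 1 and 4 agree on DepTime; apply DepTime→Gate and equate their Gate entries.
Row 1 is now all distinguished symbols — the join is lossless.

Yes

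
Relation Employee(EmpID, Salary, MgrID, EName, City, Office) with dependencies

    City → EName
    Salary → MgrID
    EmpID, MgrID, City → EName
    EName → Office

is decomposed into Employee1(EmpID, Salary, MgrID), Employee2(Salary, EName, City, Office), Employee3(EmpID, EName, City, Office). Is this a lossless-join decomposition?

No

Chase test. Columns are EmpID, Salary, MgrID, EName, City, Office; row i has aⱼ where attribute j ∈ Employeei, else bᵢⱼ.
Initial tableau (one row per fragment):
  row 1: a1 a2 a3 b14 b15 b16
  row 2: b21 a2 b23 a4 a5 a6
  row 3: a1 b32 b33 a4 a5 a6
Rows 1 and 2 agree on Salary; apply Salary→MgrID and equate their MgrID entries.
No row becomes fully distinguished — the join is lossy.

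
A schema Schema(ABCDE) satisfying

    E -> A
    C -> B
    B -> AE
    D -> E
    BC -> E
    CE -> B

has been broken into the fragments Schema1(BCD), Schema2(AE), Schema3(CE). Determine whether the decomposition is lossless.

Chase test. Columns are ABCDE; row i has aⱼ where attribute j ∈ Schemai, else bᵢⱼ.
Initial tableau (one row per fragment):
  row 1: b11 a2 a3 a4 b15
  row 2: a1 b22 b23 b24 a5
  row 3: b31 b32 a3 b34 a5
Rows 2 and 3 agree on E; apply E→A and equate their A entries.
Rows 1 and 3 agree on C; apply C→B and equate their B entries.
Rows 1 and 3 agree on B; apply B→AE and equate their AE entries.
Row 1 is now all distinguished symbols — the join is lossless.

Yes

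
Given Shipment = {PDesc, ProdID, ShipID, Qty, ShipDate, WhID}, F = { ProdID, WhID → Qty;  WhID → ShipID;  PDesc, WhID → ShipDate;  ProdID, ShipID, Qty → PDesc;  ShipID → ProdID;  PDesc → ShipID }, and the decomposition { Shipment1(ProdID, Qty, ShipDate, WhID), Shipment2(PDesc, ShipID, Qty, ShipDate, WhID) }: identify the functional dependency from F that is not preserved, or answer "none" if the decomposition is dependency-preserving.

Check ShipID → ProdID: no single fragment contains all of {ProdID, ShipID}, and the restricted closure of {ShipID} across the fragments never reaches {ProdID}.
ProdID, WhID → Qty is preserved.
WhID → ShipID is preserved.
PDesc, WhID → ShipDate is preserved.
ProdID, ShipID, Qty → PDesc is preserved.
PDesc → ShipID is preserved.

ShipID → ProdID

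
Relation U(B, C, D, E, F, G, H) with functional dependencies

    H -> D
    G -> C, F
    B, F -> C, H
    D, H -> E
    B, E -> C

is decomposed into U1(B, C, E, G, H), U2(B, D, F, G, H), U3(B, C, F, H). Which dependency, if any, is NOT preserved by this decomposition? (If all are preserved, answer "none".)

none

H → D lies within U2.
G → C, F: restricted closure across fragments reaches C, F.
B, F → C, H lies within U3.
D, H → E: restricted closure across fragments reaches E.
B, E → C lies within U1.
Every dependency is enforceable on the fragments, so the decomposition is dependency-preserving.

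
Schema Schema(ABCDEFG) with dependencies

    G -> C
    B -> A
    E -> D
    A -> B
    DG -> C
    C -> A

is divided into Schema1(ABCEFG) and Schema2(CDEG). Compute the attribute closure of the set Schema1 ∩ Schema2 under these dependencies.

Schema1 ∩ Schema2 = {CEG}.
E → D applies, adding D
C → A applies, adding A
A → B applies, adding B
Closure: {ABCDEG}.

ABCDEG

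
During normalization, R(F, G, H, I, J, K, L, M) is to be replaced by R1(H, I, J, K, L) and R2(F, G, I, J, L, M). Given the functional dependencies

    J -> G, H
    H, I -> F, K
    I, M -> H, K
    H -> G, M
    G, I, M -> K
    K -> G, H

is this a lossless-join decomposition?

Yes

Common attributes: R1 ∩ R2 = {I, J, L}.
Closure of {I, J, L}: J → G, H applies, adding G, H; H, I → F, K applies, adding F, K; H → G, M applies, adding M. So (I, J, L)⁺ = {F, G, H, I, J, K, L, M}.
This closure contains every attribute of R1, so R1 ∩ R2 → R1. The join is lossless.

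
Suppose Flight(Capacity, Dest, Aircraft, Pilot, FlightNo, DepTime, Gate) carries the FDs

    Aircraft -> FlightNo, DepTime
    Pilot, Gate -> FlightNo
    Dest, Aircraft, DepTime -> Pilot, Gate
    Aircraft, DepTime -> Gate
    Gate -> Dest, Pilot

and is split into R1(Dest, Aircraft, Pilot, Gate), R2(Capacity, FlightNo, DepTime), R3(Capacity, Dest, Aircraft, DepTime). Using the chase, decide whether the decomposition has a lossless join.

No

Chase test. Columns are Capacity, Dest, Aircraft, Pilot, FlightNo, DepTime, Gate; row i has aⱼ where attribute j ∈ Ri, else bᵢⱼ.
Initial tableau (one row per fragment):
  row 1: b11 a2 a3 a4 b15 b16 a7
  row 2: a1 b22 b23 b24 a5 a6 b27
  row 3: a1 a2 a3 b34 b35 a6 b37
Rows 1 and 3 agree on Aircraft; apply Aircraft→FlightNo, DepTime and equate their FlightNo, DepTime entries.
Rows 1 and 3 agree on Dest, Aircraft, DepTime; apply Dest, Aircraft, DepTime→Pilot, Gate and equate their Pilot, Gate entries.
No row becomes fully distinguished — the join is lossy.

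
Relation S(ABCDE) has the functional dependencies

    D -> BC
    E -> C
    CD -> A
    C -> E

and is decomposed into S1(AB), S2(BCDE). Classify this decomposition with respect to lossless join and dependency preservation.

lossy and not dependency-preserving

Lossless test: (B)⁺ = {B}, which is a superkey of neither fragment — lossy.
Dependency preservation: the restricted closure of {CD} across the fragments never reaches {A}, so CD → A cannot be enforced without a join — not preserved.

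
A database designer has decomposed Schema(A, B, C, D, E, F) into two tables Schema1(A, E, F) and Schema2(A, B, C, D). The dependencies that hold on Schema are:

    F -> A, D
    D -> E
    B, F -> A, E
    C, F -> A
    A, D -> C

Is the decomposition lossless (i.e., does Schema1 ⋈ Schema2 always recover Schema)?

No

Common attributes: Schema1 ∩ Schema2 = {A}.
No dependency enlarges {A}, so (A)⁺ = {A}.
The closure contains neither all of Schema1 = {A, E, F} nor all of Schema2 = {A, B, C, D}, so the common attributes are not a superkey of either fragment. The join is lossy.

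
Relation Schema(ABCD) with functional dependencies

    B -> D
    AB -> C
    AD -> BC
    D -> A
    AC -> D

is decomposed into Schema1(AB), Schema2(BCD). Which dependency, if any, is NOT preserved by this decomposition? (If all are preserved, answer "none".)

Check AC → D: no single fragment contains all of {ACD}, and the restricted closure of {AC} across the fragments never reaches {D}.
B → D is preserved.
AB → C is preserved.
AD → BC is preserved.
D → A is preserved.

AC -> D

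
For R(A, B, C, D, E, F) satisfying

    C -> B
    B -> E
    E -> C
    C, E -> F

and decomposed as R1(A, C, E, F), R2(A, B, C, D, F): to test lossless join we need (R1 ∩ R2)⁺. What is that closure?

R1 ∩ R2 = {A, C, F}.
C → B applies, adding B
B → E applies, adding E
Closure: {A, B, C, E, F}.

A, B, C, E, F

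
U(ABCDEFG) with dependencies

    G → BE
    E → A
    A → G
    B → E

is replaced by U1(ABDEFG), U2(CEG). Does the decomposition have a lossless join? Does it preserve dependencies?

Lossless test: (EG)⁺ = {ABEG}, which is a superkey of neither fragment — lossy.
Dependency preservation: every FD's attributes lie within a single fragment, so each can be enforced locally — preserved.

lossy but dependency-preserving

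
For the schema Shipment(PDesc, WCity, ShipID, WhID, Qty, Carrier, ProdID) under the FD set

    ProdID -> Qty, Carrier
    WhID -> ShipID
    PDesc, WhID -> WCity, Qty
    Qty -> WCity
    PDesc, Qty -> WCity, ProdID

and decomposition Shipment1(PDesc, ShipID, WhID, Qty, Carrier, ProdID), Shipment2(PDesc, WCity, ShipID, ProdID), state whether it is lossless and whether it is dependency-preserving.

Lossless test: (PDesc, ShipID, ProdID)⁺ = {PDesc, WCity, ShipID, Qty, Carrier, ProdID}, which contains all of one fragment — lossless.
Dependency preservation: the restricted closure of {Qty} across the fragments never reaches {WCity}, so Qty → WCity cannot be enforced without a join — not preserved.

lossless but not dependency-preserving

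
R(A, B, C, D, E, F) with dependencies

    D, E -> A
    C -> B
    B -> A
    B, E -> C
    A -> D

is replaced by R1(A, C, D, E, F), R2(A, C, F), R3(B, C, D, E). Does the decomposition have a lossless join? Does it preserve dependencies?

Lossless test (chase): Rows 1 and 3 agree on D, E; apply D, E→A and equate their A entries. Rows 1 and 2 agree on C; apply C→B and equate their B entries. Rows 1 and 3 agree on C; apply C→B and equate their B entries. Rows 1 and 2 agree on A; apply A→D and equate their D entries. Row 1 is now all distinguished symbols — the join is lossless.
Dependency preservation: the restricted closure of {B} across the fragments never reaches {A}, so B → A cannot be enforced without a join — not preserved.

lossless but not dependency-preserving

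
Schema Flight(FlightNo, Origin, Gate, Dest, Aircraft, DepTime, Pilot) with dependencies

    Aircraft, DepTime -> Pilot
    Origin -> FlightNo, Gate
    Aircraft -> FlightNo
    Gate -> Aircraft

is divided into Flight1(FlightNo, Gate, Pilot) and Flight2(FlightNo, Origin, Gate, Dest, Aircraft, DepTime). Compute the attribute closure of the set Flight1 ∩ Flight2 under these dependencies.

Flight1 ∩ Flight2 = {FlightNo, Gate}.
Gate → Aircraft applies, adding Aircraft
Closure: {FlightNo, Gate, Aircraft}.

FlightNo, Gate, Aircraft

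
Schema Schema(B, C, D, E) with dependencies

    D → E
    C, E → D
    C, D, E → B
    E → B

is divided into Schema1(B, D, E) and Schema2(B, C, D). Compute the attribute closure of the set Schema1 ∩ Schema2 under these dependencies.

Schema1 ∩ Schema2 = {B, D}.
D → E applies, adding E
Closure: {B, D, E}.

B, D, E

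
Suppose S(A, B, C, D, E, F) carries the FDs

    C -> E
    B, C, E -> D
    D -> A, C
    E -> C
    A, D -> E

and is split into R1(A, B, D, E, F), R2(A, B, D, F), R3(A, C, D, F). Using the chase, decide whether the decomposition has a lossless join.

Yes

Chase test. Columns are A, B, C, D, E, F; row i has aⱼ where attribute j ∈ Ri, else bᵢⱼ.
Initial tableau (one row per fragment):
  row 1: a1 a2 b13 a4 a5 a6
  row 2: a1 a2 b23 a4 b25 a6
  row 3: a1 b32 a3 a4 b35 a6
Rows 1 and 2 agree on D; apply D→A, C and equate their A, C entries.
Rows 1 and 3 agree on D; apply D→A, C and equate their A, C entries.
Rows 1 and 2 agree on A, D; apply A, D→E and equate their E entries.
Rows 1 and 3 agree on A, D; apply A, D→E and equate their E entries.
Row 1 is now all distinguished symbols — the join is lossless.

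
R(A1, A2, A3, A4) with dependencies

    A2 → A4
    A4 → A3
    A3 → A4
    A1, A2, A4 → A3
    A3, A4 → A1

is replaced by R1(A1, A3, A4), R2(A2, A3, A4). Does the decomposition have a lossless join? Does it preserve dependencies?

Lossless test: (A3, A4)⁺ = {A1, A3, A4}, which contains all of one fragment — lossless.
Dependency preservation: A1, A2, A4 → A3 is not contained in any single fragment, but the restricted closure of its left-hand side across the fragments still reaches the right-hand side; the remaining FDs each lie inside some fragment. All dependencies are preserved.

lossless and dependency-preserving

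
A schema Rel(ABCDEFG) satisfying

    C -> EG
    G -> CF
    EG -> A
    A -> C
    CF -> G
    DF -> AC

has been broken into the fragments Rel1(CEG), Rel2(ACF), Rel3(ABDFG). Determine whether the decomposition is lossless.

Yes

Chase test. Columns are ABCDEFG; row i has aⱼ where attribute j ∈ Reli, else bᵢⱼ.
Initial tableau (one row per fragment):
  row 1: b11 b12 a3 b14 a5 b16 a7
  row 2: a1 b22 a3 b24 b25 a6 b27
  row 3: a1 a2 b33 a4 b35 a6 a7
Rows 1 and 2 agree on C; apply C→EG and equate their EG entries.
Rows 1 and 2 agree on G; apply G→CF and equate their CF entries.
Rows 1 and 3 agree on G; apply G→CF and equate their CF entries.
Rows 1 and 2 agree on EG; apply EG→A and equate their A entries.
Rows 1 and 3 agree on C; apply C→EG and equate their EG entries.
Row 3 is now all distinguished symbols — the join is lossless.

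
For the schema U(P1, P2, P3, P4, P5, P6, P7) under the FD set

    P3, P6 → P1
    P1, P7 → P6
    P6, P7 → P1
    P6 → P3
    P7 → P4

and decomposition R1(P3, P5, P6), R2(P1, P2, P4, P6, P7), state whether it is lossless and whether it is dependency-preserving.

lossy but dependency-preserving

Lossless test: (P6)⁺ = {P1, P3, P6}, which is a superkey of neither fragment — lossy.
Dependency preservation: P3, P6 → P1 is not contained in any single fragment, but the restricted closure of its left-hand side across the fragments still reaches the right-hand side; the remaining FDs each lie inside some fragment. All dependencies are preserved.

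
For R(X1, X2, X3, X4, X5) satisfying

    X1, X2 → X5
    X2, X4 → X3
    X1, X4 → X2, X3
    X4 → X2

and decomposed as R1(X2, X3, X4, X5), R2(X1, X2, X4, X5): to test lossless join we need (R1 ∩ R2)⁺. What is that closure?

R1 ∩ R2 = {X2, X4, X5}.
X2, X4 → X3 applies, adding X3
Closure: {X2, X3, X4, X5}.

X2, X3, X4, X5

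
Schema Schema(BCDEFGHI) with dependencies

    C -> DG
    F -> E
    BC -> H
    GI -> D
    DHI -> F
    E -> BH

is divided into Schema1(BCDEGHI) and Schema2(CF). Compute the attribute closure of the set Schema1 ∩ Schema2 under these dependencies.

CDG

Schema1 ∩ Schema2 = {C}.
C → DG applies, adding DG
Closure: {CDG}.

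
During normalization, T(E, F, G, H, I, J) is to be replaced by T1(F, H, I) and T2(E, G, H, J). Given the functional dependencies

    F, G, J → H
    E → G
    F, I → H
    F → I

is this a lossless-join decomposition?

Common attributes: T1 ∩ T2 = {H}.
No dependency enlarges {H}, so (H)⁺ = {H}.
The closure contains neither all of T1 = {F, H, I} nor all of T2 = {E, G, H, J}, so the common attributes are not a superkey of either fragment. The join is lossy.

No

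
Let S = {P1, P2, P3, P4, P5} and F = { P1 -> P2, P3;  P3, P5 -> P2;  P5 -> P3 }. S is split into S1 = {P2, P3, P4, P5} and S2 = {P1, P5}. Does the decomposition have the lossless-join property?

No

Common attributes: S1 ∩ S2 = {P5}.
Closure of {P5}: P5 → P3 applies, adding P3; P3, P5 → P2 applies, adding P2. So (P5)⁺ = {P2, P3, P5}.
The closure contains neither all of S1 = {P2, P3, P4, P5} nor all of S2 = {P1, P5}, so the common attributes are not a superkey of either fragment. The join is lossy.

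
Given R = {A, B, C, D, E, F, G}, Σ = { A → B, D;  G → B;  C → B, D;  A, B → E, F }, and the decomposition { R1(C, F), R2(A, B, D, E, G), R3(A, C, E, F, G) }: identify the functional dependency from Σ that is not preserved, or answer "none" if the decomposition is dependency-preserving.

C → B, D

Check C → B, D: no single fragment contains all of {B, C, D}, and the restricted closure of {C} across the fragments never reaches {B, D}.
A → B, D is preserved.
G → B is preserved.
A, B → E, F is preserved.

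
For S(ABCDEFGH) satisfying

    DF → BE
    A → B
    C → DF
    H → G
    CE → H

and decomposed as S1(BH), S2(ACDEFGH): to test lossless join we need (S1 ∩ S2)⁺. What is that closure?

S1 ∩ S2 = {H}.
H → G applies, adding G
Closure: {GH}.

GH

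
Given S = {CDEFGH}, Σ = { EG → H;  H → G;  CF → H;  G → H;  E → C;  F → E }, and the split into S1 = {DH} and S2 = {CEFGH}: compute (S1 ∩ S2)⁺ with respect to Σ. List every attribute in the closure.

S1 ∩ S2 = {H}.
H → G applies, adding G
Closure: {GH}.

GH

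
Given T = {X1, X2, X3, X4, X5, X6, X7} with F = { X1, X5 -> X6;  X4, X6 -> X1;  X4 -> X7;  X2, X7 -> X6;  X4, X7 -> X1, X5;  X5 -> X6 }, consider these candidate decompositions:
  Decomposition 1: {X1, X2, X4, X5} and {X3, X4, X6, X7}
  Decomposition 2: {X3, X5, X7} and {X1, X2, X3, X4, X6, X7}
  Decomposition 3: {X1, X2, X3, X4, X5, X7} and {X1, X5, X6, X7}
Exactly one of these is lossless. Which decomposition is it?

Decomposition 1: common = {X4}, closure = {X1, X4, X5, X6, X7} → lossy.
Decomposition 2: common = {X3, X7}, closure = {X3, X7} → lossy.
Decomposition 3: common = {X1, X5, X7}, closure = {X1, X5, X6, X7} → lossless.

Decomposition 3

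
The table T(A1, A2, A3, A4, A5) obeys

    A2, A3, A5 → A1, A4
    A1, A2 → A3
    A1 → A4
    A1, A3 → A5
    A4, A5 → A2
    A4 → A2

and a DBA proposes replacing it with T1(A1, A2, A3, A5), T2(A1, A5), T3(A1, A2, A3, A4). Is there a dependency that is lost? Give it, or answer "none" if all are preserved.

none

A2, A3, A5 → A1, A4: restricted closure across fragments reaches A1, A4.
A1, A2 → A3 lies within T1.
A1 → A4 lies within T3.
A1, A3 → A5 lies within T1.
A4, A5 → A2: restricted closure across fragments reaches A2.
A4 → A2 lies within T3.
Every dependency is enforceable on the fragments, so the decomposition is dependency-preserving.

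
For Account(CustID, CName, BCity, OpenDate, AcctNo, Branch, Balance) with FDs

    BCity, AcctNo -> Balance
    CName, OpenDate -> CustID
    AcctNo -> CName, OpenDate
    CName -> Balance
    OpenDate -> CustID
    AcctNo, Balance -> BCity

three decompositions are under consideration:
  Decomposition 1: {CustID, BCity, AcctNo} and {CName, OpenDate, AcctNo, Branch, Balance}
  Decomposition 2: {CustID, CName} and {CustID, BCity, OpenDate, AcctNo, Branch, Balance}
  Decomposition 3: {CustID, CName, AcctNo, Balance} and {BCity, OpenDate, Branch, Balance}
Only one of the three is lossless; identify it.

Decomposition 1: common = {AcctNo}, closure = {CustID, CName, BCity, OpenDate, AcctNo, Balance} → lossless.
Decomposition 2: common = {CustID}, closure = {CustID} → lossy.
Decomposition 3: common = {Balance}, closure = {Balance} → lossy.

Decomposition 1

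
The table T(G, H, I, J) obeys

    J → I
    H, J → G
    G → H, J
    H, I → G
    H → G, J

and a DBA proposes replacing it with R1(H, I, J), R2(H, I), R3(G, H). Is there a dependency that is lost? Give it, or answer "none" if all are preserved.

J → I lies within R1.
H, J → G: restricted closure across fragments reaches G.
G → H, J: restricted closure across fragments reaches H, J.
H, I → G: restricted closure across fragments reaches G.
H → G, J: restricted closure across fragments reaches G, J.
Every dependency is enforceable on the fragments, so the decomposition is dependency-preserving.

none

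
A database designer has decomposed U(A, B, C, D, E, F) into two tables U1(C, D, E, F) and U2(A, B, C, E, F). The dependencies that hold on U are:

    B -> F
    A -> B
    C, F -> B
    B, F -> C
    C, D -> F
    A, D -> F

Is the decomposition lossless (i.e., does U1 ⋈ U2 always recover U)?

No

Common attributes: U1 ∩ U2 = {C, E, F}.
Closure of {C, E, F}: C, F → B applies, adding B. So (C, E, F)⁺ = {B, C, E, F}.
The closure contains neither all of U1 = {C, D, E, F} nor all of U2 = {A, B, C, E, F}, so the common attributes are not a superkey of either fragment. The join is lossy.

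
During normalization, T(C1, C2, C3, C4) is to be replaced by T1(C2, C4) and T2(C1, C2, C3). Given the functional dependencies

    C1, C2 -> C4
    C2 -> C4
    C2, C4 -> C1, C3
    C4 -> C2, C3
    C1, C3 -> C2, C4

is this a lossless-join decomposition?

Common attributes: T1 ∩ T2 = {C2}.
Closure of {C2}: C2 → C4 applies, adding C4; C2, C4 → C1, C3 applies, adding C1, C3. So (C2)⁺ = {C1, C2, C3, C4}.
This closure contains every attribute of T1, so T1 ∩ T2 → T1. The join is lossless.

Yes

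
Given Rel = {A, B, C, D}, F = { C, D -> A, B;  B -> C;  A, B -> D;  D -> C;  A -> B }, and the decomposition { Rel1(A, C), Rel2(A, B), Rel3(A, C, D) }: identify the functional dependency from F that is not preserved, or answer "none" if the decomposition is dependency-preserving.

Check B → C: no single fragment contains all of {B, C}, and the restricted closure of {B} across the fragments never reaches {C}.
C, D → A, B is preserved.
A, B → D is preserved.
D → C is preserved.
A → B is preserved.

B -> C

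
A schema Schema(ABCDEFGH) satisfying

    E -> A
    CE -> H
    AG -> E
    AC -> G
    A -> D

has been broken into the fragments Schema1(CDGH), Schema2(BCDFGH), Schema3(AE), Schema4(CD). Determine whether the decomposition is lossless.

Chase test. Columns are ABCDEFGH; row i has aⱼ where attribute j ∈ Schemai, else bᵢⱼ.
Initial tableau (one row per fragment):
  row 1: b11 b12 a3 a4 b15 b16 a7 a8
  row 2: b21 a2 a3 a4 b25 a6 a7 a8
  row 3: a1 b32 b33 b34 a5 b36 b37 b38
  row 4: b41 b42 a3 a4 b45 b46 b47 b48
No row becomes fully distinguished — the join is lossy.

No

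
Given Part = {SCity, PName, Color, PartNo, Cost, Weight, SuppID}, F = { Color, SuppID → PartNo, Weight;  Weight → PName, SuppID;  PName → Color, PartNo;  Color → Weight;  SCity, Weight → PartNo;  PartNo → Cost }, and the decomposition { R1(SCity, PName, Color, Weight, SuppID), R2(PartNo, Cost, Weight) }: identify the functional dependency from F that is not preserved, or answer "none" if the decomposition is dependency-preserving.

Color, SuppID → PartNo, Weight: restricted closure across fragments reaches PartNo, Weight.
Weight → PName, SuppID lies within R1.
PName → Color, PartNo: restricted closure across fragments reaches Color, PartNo.
Color → Weight lies within R1.
SCity, Weight → PartNo: restricted closure across fragments reaches PartNo.
PartNo → Cost lies within R2.
Every dependency is enforceable on the fragments, so the decomposition is dependency-preserving.

none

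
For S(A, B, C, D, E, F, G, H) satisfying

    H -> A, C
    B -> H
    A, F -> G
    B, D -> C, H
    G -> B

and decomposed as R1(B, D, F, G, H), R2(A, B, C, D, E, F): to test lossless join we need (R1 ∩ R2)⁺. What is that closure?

A, B, C, D, F, G, H

R1 ∩ R2 = {B, D, F}.
B → H applies, adding H
B, D → C, H applies, adding C
H → A, C applies, adding A
A, F → G applies, adding G
Closure: {A, B, C, D, F, G, H}.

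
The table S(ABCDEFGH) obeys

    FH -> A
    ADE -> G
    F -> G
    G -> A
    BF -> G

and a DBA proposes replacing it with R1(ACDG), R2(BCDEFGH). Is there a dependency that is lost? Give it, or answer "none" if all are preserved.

Check ADE → G: no single fragment contains all of {ADEG}, and the restricted closure of {ADE} across the fragments never reaches {G}.
FH → A is preserved.
F → G is preserved.
G → A is preserved.
BF → G is preserved.

ADE -> G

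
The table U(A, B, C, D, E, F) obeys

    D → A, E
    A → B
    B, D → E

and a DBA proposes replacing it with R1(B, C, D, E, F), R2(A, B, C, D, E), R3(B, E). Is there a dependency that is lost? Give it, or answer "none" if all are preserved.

D → A, E lies within R2.
A → B lies within R2.
B, D → E lies within R1.
Every dependency is enforceable on the fragments, so the decomposition is dependency-preserving.

none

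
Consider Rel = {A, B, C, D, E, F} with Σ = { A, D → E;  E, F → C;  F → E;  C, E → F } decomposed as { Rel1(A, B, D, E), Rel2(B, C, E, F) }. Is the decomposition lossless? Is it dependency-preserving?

Lossless test: (B, E)⁺ = {B, E}, which is a superkey of neither fragment — lossy.
Dependency preservation: every FD's attributes lie within a single fragment, so each can be enforced locally — preserved.

lossy but dependency-preserving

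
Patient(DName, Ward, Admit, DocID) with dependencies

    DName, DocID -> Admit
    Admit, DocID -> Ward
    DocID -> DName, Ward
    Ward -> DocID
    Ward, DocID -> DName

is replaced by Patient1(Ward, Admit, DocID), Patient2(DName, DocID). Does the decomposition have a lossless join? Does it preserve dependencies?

lossless and dependency-preserving

Lossless test: (DocID)⁺ = {DName, Ward, Admit, DocID}, which contains all of one fragment — lossless.
Dependency preservation: DName, DocID → Admit; DocID → DName, Ward; Ward, DocID → DName are not contained in any single fragment, but the restricted closure of each left-hand side across the fragments still reaches the right-hand side; the remaining FDs each lie inside some fragment. All dependencies are preserved.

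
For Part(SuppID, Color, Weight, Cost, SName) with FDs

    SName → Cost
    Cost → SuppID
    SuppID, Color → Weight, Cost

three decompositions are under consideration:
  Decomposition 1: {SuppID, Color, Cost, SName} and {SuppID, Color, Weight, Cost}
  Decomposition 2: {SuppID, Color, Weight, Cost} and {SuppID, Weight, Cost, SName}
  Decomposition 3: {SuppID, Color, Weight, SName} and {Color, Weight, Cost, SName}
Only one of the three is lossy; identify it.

Decomposition 1: common = {SuppID, Color, Cost}, closure = {SuppID, Color, Weight, Cost} → lossless.
Decomposition 2: common = {SuppID, Weight, Cost}, closure = {SuppID, Weight, Cost} → lossy.
Decomposition 3: common = {Color, Weight, SName}, closure = {SuppID, Color, Weight, Cost, SName} → lossless.

Decomposition 2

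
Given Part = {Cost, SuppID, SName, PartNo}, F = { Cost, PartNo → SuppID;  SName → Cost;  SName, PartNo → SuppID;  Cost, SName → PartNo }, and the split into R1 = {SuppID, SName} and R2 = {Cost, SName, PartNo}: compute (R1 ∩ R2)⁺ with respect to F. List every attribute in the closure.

Cost, SuppID, SName, PartNo

R1 ∩ R2 = {SName}.
SName → Cost applies, adding Cost
Cost, SName → PartNo applies, adding PartNo
Cost, PartNo → SuppID applies, adding SuppID
Closure: {Cost, SuppID, SName, PartNo}.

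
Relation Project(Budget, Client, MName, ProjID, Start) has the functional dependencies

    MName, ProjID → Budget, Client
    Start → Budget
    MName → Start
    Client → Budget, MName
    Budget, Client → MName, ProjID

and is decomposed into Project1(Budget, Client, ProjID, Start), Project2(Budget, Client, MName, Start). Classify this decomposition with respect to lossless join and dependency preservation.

Lossless test: (Budget, Client, Start)⁺ = {Budget, Client, MName, ProjID, Start}, which contains all of one fragment — lossless.
Dependency preservation: the restricted closure of {MName, ProjID} across the fragments never reaches {Budget, Client}, so MName, ProjID → Budget, Client cannot be enforced without a join — not preserved.

lossless but not dependency-preserving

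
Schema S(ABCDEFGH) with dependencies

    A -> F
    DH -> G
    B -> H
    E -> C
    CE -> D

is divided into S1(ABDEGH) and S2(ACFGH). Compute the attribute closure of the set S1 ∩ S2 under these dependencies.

AFGH

S1 ∩ S2 = {AGH}.
A → F applies, adding F
Closure: {AFGH}.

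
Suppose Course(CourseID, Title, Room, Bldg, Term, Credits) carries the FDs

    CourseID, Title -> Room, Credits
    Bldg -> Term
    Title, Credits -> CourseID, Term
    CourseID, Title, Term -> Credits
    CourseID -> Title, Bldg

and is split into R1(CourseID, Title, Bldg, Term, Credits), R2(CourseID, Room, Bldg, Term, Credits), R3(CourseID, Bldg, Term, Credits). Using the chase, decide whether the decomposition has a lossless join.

Yes

Chase test. Columns are CourseID, Title, Room, Bldg, Term, Credits; row i has aⱼ where attribute j ∈ Ri, else bᵢⱼ.
Initial tableau (one row per fragment):
  row 1: a1 a2 b13 a4 a5 a6
  row 2: a1 b22 a3 a4 a5 a6
  row 3: a1 b32 b33 a4 a5 a6
Rows 1 and 2 agree on CourseID; apply CourseID→Title, Bldg and equate their Title, Bldg entries.
Rows 1 and 3 agree on CourseID; apply CourseID→Title, Bldg and equate their Title, Bldg entries.
Rows 1 and 2 agree on CourseID, Title; apply CourseID, Title→Room, Credits and equate their Room, Credits entries.
Rows 1 and 3 agree on CourseID, Title; apply CourseID, Title→Room, Credits and equate their Room, Credits entries.
Row 1 is now all distinguished symbols — the join is lossless.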